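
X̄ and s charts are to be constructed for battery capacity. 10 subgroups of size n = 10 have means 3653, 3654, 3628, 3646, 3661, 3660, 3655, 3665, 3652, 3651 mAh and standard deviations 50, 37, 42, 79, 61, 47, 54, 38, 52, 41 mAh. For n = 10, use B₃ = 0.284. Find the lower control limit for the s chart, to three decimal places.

14.228

s̄ = (50 + 37 + 42 + 79 + 61 + 47 + 54 + 38 + 52 + 41) / 10 = 50.1000
LCL_s = B₃·s̄ = 0.284 × 50.1000 = 14.2284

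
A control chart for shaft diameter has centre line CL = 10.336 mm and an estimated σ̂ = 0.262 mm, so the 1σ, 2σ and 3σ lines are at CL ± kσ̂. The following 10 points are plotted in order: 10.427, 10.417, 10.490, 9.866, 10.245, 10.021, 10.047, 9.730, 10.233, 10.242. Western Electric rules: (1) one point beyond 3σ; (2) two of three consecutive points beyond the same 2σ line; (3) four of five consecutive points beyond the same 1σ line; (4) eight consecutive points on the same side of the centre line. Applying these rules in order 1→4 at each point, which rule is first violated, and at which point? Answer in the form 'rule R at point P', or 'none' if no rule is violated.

Zone of each point (C = within 1σ̂, B = 1σ̂–2σ̂, A = 2σ̂–3σ̂, * = beyond 3σ̂; sign = side of CL): 1:+C, 2:+C, 3:+C, 4:-B, 5:-C, 6:-B, 7:-B, 8:-A, 9:-C, 10:-C
Rule 3 (four of five consecutive points beyond the same 1σ limit) is satisfied at point 8.

rule 3 at point 8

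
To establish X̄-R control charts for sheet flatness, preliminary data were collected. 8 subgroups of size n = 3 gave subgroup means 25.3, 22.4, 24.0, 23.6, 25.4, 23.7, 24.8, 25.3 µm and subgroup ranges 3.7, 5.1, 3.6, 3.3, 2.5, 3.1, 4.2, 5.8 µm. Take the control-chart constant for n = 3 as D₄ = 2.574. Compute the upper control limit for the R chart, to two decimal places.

R̄ = (3.7 + 5.1 + 3.6 + 3.3 + 2.5 + 3.1 + 4.2 + 5.8) / 8 = 31.3000 / 8 = 3.9125
UCL_R = D₄·R̄ = 2.574 × 3.9125 = 10.0708

10.07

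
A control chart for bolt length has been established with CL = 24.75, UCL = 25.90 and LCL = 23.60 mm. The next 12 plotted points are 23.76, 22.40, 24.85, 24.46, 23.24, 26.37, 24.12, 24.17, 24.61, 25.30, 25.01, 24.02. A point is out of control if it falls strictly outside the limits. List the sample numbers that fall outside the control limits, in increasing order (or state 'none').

2, 5, 6

Compare each point to [23.60, 25.90]: sample 2 = 22.40 < LCL; sample 5 = 23.24 < LCL; sample 6 = 26.37 > UCL.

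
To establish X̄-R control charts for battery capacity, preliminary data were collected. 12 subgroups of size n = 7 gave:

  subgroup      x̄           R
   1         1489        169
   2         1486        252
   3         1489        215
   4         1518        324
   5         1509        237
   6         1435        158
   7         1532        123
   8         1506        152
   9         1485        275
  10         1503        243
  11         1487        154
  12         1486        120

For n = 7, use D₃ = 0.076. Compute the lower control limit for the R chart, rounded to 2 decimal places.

R̄ = (169 + 252 + 215 + 324 + 237 + 158 + 123 + 152 + 275 + 243 + 154 + 120) / 12 = 2422.0000 / 12 = 201.8333
LCL_R = D₃·R̄ = 0.076 × 201.8333 = 15.3393

15.34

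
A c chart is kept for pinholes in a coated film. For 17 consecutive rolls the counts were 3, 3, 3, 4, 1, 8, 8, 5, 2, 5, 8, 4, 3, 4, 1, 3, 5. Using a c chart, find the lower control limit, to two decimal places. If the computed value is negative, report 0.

0.00

c̄ = (3 + 3 + 3 + 4 + 1 + 8 + 8 + 5 + 2 + 5 + 8 + 4 + 3 + 4 + 1 + 3 + 5) / 17 = 70 / 17 = 4.1176
LCL = c̄ − 3√c̄ = 4.1176 − 3 × 2.0292 = -1.9699 → 0 (cannot be negative)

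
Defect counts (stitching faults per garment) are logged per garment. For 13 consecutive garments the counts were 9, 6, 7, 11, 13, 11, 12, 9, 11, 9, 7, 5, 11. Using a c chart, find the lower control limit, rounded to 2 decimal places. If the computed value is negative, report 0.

c̄ = (9 + 6 + 7 + 11 + 13 + 11 + 12 + 9 + 11 + 9 + 7 + 5 + 11) / 13 = 121 / 13 = 9.3077
LCL = c̄ − 3√c̄ = 9.3077 − 3 × 3.0509 = 0.1551

0.16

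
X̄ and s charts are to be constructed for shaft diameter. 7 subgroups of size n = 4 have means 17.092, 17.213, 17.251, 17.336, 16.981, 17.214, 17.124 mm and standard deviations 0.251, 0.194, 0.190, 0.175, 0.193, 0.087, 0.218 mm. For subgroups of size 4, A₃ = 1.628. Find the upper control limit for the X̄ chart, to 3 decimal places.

17.477

X̄̄ = (17.092 + 17.213 + 17.251 + 17.336 + 16.981 + 17.214 + 17.124) / 7 = 17.1730
s̄ = (0.251 + 0.194 + 0.190 + 0.175 + 0.193 + 0.087 + 0.218) / 7 = 0.1869
UCL = X̄̄ + A₃·s̄ = 17.1730 + 1.628 × 0.1869 = 17.4772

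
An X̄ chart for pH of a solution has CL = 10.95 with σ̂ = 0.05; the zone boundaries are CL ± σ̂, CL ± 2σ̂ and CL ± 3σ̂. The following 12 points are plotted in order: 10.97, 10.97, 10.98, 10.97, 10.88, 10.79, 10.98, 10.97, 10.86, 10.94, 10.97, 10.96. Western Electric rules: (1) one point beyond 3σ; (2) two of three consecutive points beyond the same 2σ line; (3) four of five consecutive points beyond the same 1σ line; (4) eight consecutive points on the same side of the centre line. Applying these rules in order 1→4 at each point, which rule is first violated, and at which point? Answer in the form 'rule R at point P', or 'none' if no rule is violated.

Zone of each point (C = within 1σ̂, B = 1σ̂–2σ̂, A = 2σ̂–3σ̂, * = beyond 3σ̂; sign = side of CL): 1:+C, 2:+C, 3:+C, 4:+C, 5:-B, 6:-*, 7:+C, 8:+C, 9:-B, 10:-C, 11:+C, 12:+C
Rule 1 (one point beyond the 3σ limits) is satisfied at point 6.

rule 1 at point 6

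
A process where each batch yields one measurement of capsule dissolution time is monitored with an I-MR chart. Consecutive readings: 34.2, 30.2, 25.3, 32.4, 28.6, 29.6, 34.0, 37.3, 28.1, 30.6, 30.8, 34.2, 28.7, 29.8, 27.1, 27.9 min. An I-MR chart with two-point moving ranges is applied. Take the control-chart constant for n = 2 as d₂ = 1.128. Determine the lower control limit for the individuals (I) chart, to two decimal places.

X̄ = (34.2 + 30.2 + 25.3 + 32.4 + 28.6 + 29.6 + 34.0 + 37.3 + 28.1 + 30.6 + 30.8 + 34.2 + 28.7 + 29.8 + 27.1 + 27.9) / 16 = 30.5500
Moving ranges: 4.0, 4.9, 7.1, 3.8, 1.0, 4.4, 3.3, 9.2, 2.5, 0.2, 3.4, 5.5, 1.1, 2.7, 0.8; M̄R̄ = 53.9000 / 15 = 3.5933
LCL = X̄ − 3·M̄R̄/d₂ = 30.5500 − 3 × 3.5933 / 1.128 = 20.9933

20.99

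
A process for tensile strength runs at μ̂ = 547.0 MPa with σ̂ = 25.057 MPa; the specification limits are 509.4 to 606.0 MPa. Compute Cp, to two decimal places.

0.64

Cp = (USL − LSL) / (6σ̂) = (606.0 − 509.4) / (6 × 25.057) = 96.6000 / 150.3420 = 0.6425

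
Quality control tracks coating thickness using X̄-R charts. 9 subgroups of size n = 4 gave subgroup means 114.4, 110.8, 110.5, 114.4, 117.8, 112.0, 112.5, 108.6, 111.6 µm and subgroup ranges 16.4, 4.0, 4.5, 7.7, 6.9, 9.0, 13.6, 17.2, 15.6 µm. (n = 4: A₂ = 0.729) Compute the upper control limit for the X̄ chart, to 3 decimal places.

X̄̄ = (114.4 + 110.8 + 110.5 + 114.4 + 117.8 + 112.0 + 112.5 + 108.6 + 111.6) / 9 = 1012.6000 / 9 = 112.5111
R̄ = (16.4 + 4.0 + 4.5 + 7.7 + 6.9 + 9.0 + 13.6 + 17.2 + 15.6) / 9 = 94.9000 / 9 = 10.5444
UCL = X̄̄ + A₂·R̄ = 112.5111 + 0.729 × 10.5444 = 120.1980

120.198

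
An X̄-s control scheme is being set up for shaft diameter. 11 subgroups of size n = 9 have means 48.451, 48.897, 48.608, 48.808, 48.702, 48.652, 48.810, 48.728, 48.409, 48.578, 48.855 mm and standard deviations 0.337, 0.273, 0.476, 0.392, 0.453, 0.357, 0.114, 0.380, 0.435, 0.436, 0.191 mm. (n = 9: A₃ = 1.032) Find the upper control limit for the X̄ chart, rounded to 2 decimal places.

49.04

X̄̄ = (48.451 + 48.897 + 48.608 + 48.808 + 48.702 + 48.652 + 48.810 + 48.728 + 48.409 + 48.578 + 48.855) / 11 = 48.6816
s̄ = (0.337 + 0.273 + 0.476 + 0.392 + 0.453 + 0.357 + 0.114 + 0.380 + 0.435 + 0.436 + 0.191) / 11 = 0.3495
UCL = X̄̄ + A₃·s̄ = 48.6816 + 1.032 × 0.3495 = 49.0423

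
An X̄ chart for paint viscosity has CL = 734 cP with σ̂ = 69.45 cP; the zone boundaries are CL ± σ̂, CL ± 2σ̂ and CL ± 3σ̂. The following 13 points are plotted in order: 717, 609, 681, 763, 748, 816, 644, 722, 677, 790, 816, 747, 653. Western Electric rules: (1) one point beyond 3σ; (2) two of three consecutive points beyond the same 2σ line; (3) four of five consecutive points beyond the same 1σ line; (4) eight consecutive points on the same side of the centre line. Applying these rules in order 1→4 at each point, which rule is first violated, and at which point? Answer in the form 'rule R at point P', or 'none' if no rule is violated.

none

Zone of each point (C = within 1σ̂, B = 1σ̂–2σ̂, A = 2σ̂–3σ̂, * = beyond 3σ̂; sign = side of CL): 1:-C, 2:-B, 3:-C, 4:+C, 5:+C, 6:+B, 7:-B, 8:-C, 9:-C, 10:+C, 11:+B, 12:+C, 13:-B
No rule fires across all 13 points.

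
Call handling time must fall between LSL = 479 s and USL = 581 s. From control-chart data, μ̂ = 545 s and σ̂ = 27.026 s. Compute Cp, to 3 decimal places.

0.629

Cp = (USL − LSL) / (6σ̂) = (581 − 479) / (6 × 27.026) = 102.0000 / 162.1560 = 0.6290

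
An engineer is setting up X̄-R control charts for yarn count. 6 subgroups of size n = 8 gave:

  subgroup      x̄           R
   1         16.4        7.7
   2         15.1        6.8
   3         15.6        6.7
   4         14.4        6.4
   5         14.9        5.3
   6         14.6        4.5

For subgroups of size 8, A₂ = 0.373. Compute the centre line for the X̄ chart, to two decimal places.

15.17

X̄̄ = (16.4 + 15.1 + 15.6 + 14.4 + 14.9 + 14.6) / 6 = 91.0000 / 6 = 15.1667
CL = X̄̄ = 15.1667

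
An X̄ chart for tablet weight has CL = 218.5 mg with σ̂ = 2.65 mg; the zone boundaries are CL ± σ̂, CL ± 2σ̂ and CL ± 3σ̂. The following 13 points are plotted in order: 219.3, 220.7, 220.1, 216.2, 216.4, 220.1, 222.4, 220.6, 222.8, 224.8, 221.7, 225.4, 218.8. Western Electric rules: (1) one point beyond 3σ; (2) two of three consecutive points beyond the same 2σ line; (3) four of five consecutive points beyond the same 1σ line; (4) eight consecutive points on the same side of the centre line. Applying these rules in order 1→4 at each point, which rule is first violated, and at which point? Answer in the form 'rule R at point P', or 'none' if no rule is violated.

rule 3 at point 11

Zone of each point (C = within 1σ̂, B = 1σ̂–2σ̂, A = 2σ̂–3σ̂, * = beyond 3σ̂; sign = side of CL): 1:+C, 2:+C, 3:+C, 4:-C, 5:-C, 6:+C, 7:+B, 8:+C, 9:+B, 10:+A, 11:+B, 12:+A, 13:+C
Rule 3 (four of five consecutive points beyond the same 1σ limit) is satisfied at point 11.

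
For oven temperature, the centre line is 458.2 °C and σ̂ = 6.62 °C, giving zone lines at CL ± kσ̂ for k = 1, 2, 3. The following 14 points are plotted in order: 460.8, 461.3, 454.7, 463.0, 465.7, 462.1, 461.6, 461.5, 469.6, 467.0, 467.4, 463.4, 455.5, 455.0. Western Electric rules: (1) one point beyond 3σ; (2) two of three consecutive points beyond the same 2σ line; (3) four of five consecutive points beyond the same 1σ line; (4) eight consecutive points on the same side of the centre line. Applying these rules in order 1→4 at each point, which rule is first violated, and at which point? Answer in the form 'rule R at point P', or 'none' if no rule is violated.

rule 4 at point 11

Zone of each point (C = within 1σ̂, B = 1σ̂–2σ̂, A = 2σ̂–3σ̂, * = beyond 3σ̂; sign = side of CL): 1:+C, 2:+C, 3:-C, 4:+C, 5:+B, 6:+C, 7:+C, 8:+C, 9:+B, 10:+B, 11:+B, 12:+C, 13:-C, 14:-C
Rule 4 (eight consecutive points on the same side of the centre line) is satisfied at point 11.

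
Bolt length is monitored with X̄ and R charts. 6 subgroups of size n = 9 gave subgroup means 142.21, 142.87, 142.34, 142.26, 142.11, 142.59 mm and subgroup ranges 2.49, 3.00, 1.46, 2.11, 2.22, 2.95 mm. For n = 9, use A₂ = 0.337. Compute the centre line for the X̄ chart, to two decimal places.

142.40

X̄̄ = (142.21 + 142.87 + 142.34 + 142.26 + 142.11 + 142.59) / 6 = 854.3800 / 6 = 142.3967
CL = X̄̄ = 142.3967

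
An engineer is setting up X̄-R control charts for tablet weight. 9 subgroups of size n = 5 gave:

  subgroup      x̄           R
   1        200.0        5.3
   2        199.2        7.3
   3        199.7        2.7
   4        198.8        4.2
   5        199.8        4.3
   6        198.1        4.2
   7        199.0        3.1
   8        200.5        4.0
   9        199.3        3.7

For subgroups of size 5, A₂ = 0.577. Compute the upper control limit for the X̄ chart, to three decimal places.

201.865

X̄̄ = (200.0 + 199.2 + 199.7 + 198.8 + 199.8 + 198.1 + 199.0 + 200.5 + 199.3) / 9 = 1794.4000 / 9 = 199.3778
R̄ = (5.3 + 7.3 + 2.7 + 4.2 + 4.3 + 4.2 + 3.1 + 4.0 + 3.7) / 9 = 38.8000 / 9 = 4.3111
UCL = X̄̄ + A₂·R̄ = 199.3778 + 0.577 × 4.3111 = 201.8653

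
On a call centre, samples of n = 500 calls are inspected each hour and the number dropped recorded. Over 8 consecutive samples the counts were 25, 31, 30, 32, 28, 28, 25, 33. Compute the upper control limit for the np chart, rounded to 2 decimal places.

p̄ = Σdᵢ / (k·n) = 232 / (8 × 500) = 0.05800
UCL = np̄ + 3·√(np̄(1−p̄)) = 29.0000 + 3 × √(29.0000×0.94200) = 29.0000 + 3 × 5.2267 = 44.6800

44.68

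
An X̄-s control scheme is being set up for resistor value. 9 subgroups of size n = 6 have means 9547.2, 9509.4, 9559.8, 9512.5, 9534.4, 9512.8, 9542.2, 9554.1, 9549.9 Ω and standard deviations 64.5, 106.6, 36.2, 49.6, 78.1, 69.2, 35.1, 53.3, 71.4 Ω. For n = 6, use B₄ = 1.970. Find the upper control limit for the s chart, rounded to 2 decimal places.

s̄ = (64.5 + 106.6 + 36.2 + 49.6 + 78.1 + 69.2 + 35.1 + 53.3 + 71.4) / 9 = 62.6667
UCL_s = B₄·s̄ = 1.970 × 62.6667 = 123.4533

123.45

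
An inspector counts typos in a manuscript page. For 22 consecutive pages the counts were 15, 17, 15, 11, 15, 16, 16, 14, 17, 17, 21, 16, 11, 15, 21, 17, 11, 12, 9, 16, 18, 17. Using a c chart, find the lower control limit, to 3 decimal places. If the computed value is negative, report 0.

c̄ = (15 + 17 + 15 + 11 + 15 + 16 + 16 + 14 + 17 + 17 + 21 + 16 + 11 + 15 + 21 + 17 + 11 + 12 + 9 + 16 + 18 + 17) / 22 = 337 / 22 = 15.3182
LCL = c̄ − 3√c̄ = 15.3182 − 3 × 3.9138 = 3.5766

3.577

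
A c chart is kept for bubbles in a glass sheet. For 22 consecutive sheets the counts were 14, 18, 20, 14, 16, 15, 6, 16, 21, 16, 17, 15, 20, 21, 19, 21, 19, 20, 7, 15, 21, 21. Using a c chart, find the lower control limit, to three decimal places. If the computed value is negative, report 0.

4.573

c̄ = (14 + 18 + 20 + 14 + 16 + 15 + 6 + 16 + 21 + 16 + 17 + 15 + 20 + 21 + 19 + 21 + 19 + 20 + 7 + 15 + 21 + 21) / 22 = 372 / 22 = 16.9091
LCL = c̄ − 3√c̄ = 16.9091 − 3 × 4.1121 = 4.5729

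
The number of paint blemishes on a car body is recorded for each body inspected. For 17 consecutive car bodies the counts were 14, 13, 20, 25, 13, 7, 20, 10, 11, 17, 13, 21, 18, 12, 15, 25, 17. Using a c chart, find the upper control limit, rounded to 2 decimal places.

27.92

c̄ = (14 + 13 + 20 + 25 + 13 + 7 + 20 + 10 + 11 + 17 + 13 + 21 + 18 + 12 + 15 + 25 + 17) / 17 = 271 / 17 = 15.9412
UCL = c̄ + 3√c̄ = 15.9412 + 3 × √15.9412 = 15.9412 + 3 × 3.9926 = 27.9191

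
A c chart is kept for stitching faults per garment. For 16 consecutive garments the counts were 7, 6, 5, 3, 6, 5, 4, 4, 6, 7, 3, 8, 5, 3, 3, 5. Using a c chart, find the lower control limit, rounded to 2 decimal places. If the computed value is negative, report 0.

c̄ = (7 + 6 + 5 + 3 + 6 + 5 + 4 + 4 + 6 + 7 + 3 + 8 + 5 + 3 + 3 + 5) / 16 = 80 / 16 = 5.0000
LCL = c̄ − 3√c̄ = 5.0000 − 3 × 2.2361 = -1.7082 → 0 (cannot be negative)

0.00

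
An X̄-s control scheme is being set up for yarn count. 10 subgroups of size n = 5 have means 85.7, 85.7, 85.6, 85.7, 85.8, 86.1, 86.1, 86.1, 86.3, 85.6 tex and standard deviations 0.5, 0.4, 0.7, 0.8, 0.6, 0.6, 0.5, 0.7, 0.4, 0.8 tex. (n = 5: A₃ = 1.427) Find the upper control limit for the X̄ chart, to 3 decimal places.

86.726

X̄̄ = (85.7 + 85.7 + 85.6 + 85.7 + 85.8 + 86.1 + 86.1 + 86.1 + 86.3 + 85.6) / 10 = 85.8700
s̄ = (0.5 + 0.4 + 0.7 + 0.8 + 0.6 + 0.6 + 0.5 + 0.7 + 0.4 + 0.8) / 10 = 0.6000
UCL = X̄̄ + A₃·s̄ = 85.8700 + 1.427 × 0.6000 = 86.7262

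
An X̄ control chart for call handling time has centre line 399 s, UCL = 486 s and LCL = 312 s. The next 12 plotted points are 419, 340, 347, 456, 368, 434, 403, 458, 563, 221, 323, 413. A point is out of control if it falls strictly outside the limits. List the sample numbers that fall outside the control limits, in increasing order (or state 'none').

Compare each point to [312, 486]: sample 9 = 563 > UCL; sample 10 = 221 < LCL.

9, 10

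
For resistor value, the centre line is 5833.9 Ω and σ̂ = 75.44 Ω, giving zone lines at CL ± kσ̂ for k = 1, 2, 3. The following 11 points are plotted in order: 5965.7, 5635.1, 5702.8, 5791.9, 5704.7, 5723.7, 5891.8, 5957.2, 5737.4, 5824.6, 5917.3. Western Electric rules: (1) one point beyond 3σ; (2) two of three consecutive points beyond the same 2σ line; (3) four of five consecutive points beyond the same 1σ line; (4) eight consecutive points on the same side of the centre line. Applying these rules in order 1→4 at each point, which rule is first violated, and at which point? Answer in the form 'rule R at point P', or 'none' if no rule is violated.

rule 3 at point 6

Zone of each point (C = within 1σ̂, B = 1σ̂–2σ̂, A = 2σ̂–3σ̂, * = beyond 3σ̂; sign = side of CL): 1:+B, 2:-A, 3:-B, 4:-C, 5:-B, 6:-B, 7:+C, 8:+B, 9:-B, 10:-C, 11:+B
Rule 3 (four of five consecutive points beyond the same 1σ limit) is satisfied at point 6.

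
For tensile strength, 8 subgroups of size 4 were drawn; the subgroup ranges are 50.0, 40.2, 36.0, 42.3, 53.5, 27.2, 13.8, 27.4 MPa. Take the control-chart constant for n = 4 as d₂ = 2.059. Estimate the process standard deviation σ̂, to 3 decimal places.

17.630

R̄ = (50.0 + 40.2 + 36.0 + 42.3 + 53.5 + 27.2 + 13.8 + 27.4) / 8 = 36.3000
σ̂ = R̄ / d₂ = 36.3000 / 2.059 = 17.6299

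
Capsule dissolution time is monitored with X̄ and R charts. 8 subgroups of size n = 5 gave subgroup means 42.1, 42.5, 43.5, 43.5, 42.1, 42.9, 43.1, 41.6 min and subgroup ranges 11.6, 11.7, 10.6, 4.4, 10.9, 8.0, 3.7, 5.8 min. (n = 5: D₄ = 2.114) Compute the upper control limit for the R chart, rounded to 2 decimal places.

R̄ = (11.6 + 11.7 + 10.6 + 4.4 + 10.9 + 8.0 + 3.7 + 5.8) / 8 = 66.7000 / 8 = 8.3375
UCL_R = D₄·R̄ = 2.114 × 8.3375 = 17.6255

17.63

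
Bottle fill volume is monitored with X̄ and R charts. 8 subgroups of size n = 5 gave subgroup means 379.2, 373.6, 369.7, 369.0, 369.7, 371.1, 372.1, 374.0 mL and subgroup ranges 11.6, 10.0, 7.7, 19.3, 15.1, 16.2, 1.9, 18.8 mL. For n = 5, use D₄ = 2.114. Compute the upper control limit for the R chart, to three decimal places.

26.584

R̄ = (11.6 + 10.0 + 7.7 + 19.3 + 15.1 + 16.2 + 1.9 + 18.8) / 8 = 100.6000 / 8 = 12.5750
UCL_R = D₄·R̄ = 2.114 × 12.5750 = 26.5835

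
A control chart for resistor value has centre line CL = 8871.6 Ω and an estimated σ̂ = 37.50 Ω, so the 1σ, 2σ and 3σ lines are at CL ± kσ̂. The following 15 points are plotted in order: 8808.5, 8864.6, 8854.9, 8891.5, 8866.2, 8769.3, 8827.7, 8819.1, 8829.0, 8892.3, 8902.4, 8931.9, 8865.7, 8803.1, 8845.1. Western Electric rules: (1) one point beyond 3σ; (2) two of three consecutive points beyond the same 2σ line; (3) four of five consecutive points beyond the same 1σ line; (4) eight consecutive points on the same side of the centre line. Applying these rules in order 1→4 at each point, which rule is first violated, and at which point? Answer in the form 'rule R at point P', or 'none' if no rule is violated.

Zone of each point (C = within 1σ̂, B = 1σ̂–2σ̂, A = 2σ̂–3σ̂, * = beyond 3σ̂; sign = side of CL): 1:-B, 2:-C, 3:-C, 4:+C, 5:-C, 6:-A, 7:-B, 8:-B, 9:-B, 10:+C, 11:+C, 12:+B, 13:-C, 14:-B, 15:-C
Rule 3 (four of five consecutive points beyond the same 1σ limit) is satisfied at point 9.

rule 3 at point 9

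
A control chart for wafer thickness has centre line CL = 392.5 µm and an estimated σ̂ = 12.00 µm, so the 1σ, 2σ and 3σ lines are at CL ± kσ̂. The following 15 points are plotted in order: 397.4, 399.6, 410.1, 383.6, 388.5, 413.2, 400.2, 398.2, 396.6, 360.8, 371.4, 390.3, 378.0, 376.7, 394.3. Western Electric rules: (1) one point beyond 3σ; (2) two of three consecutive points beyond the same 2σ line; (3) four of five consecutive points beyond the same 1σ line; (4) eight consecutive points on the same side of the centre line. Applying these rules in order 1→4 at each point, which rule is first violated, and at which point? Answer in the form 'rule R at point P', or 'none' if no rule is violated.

Zone of each point (C = within 1σ̂, B = 1σ̂–2σ̂, A = 2σ̂–3σ̂, * = beyond 3σ̂; sign = side of CL): 1:+C, 2:+C, 3:+B, 4:-C, 5:-C, 6:+B, 7:+C, 8:+C, 9:+C, 10:-A, 11:-B, 12:-C, 13:-B, 14:-B, 15:+C
Rule 3 (four of five consecutive points beyond the same 1σ limit) is satisfied at point 14.

rule 3 at point 14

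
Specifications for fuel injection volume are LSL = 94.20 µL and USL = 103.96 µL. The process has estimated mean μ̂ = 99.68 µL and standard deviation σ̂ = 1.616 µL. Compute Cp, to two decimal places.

Cp = (USL − LSL) / (6σ̂) = (103.96 − 94.20) / (6 × 1.616) = 9.7600 / 9.6960 = 1.0066

1.01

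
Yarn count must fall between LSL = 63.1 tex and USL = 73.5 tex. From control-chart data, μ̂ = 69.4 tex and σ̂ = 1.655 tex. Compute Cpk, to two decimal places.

0.83

Cpu = (USL − μ̂) / (3σ̂) = (73.5 − 69.4) / (3 × 1.655) = 0.8258; Cpl = (μ̂ − LSL) / (3σ̂) = (69.4 − 63.1) / (3 × 1.655) = 1.2689; Cpk = min(Cpu, Cpl) = 0.8258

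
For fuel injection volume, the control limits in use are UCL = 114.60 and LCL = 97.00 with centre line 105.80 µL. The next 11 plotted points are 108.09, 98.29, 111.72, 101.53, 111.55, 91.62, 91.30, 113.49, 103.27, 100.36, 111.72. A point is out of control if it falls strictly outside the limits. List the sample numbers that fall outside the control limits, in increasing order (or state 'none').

Compare each point to [97.00, 114.60]: sample 6 = 91.62 < LCL; sample 7 = 91.30 < LCL.

6, 7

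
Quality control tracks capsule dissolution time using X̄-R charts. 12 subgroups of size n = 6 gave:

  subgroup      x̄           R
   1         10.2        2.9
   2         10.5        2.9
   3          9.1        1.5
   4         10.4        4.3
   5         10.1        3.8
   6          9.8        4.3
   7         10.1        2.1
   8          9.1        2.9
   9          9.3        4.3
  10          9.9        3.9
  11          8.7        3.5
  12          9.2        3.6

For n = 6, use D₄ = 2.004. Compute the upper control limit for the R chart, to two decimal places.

6.68

R̄ = (2.9 + 2.9 + 1.5 + 4.3 + 3.8 + 4.3 + 2.1 + 2.9 + 4.3 + 3.9 + 3.5 + 3.6) / 12 = 40.0000 / 12 = 3.3333
UCL_R = D₄·R̄ = 2.004 × 3.3333 = 6.6800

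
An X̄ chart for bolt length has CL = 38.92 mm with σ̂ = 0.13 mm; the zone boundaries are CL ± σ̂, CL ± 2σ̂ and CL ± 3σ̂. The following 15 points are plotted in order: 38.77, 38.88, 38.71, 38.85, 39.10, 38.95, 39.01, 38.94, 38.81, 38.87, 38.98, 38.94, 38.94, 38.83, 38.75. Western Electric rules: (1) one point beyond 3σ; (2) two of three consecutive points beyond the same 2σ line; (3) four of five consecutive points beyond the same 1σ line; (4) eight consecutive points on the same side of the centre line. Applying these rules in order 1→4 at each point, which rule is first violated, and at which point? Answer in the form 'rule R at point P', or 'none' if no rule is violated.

Zone of each point (C = within 1σ̂, B = 1σ̂–2σ̂, A = 2σ̂–3σ̂, * = beyond 3σ̂; sign = side of CL): 1:-B, 2:-C, 3:-B, 4:-C, 5:+B, 6:+C, 7:+C, 8:+C, 9:-C, 10:-C, 11:+C, 12:+C, 13:+C, 14:-C, 15:-B
No rule fires across all 15 points.

none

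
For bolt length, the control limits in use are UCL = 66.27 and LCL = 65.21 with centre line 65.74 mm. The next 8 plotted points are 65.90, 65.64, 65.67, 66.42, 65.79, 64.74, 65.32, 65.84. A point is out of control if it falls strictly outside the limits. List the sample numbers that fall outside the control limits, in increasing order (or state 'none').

Compare each point to [65.21, 66.27]: sample 4 = 66.42 > UCL; sample 6 = 64.74 < LCL.

4, 6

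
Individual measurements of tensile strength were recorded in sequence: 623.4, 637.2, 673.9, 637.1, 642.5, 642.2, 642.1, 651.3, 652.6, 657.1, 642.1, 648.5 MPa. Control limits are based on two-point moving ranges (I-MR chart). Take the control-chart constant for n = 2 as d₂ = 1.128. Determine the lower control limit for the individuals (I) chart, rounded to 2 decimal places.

X̄ = (623.4 + 637.2 + 673.9 + 637.1 + 642.5 + 642.2 + 642.1 + 651.3 + 652.6 + 657.1 + 642.1 + 648.5) / 12 = 645.8333
Moving ranges: 13.8, 36.7, 36.8, 5.4, 0.3, 0.1, 9.2, 1.3, 4.5, 15.0, 6.4; M̄R̄ = 129.5000 / 11 = 11.7727
LCL = X̄ − 3·M̄R̄/d₂ = 645.8333 − 3 × 11.7727 / 1.128 = 614.5229

614.52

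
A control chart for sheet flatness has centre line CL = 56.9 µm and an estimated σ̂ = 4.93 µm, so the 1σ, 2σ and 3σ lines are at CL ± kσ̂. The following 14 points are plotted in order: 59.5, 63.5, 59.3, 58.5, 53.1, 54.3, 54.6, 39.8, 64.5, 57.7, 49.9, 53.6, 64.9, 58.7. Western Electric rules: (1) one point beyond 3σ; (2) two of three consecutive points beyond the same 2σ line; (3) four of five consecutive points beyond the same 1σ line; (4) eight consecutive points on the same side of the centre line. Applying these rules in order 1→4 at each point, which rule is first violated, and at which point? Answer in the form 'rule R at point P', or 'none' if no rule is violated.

rule 1 at point 8

Zone of each point (C = within 1σ̂, B = 1σ̂–2σ̂, A = 2σ̂–3σ̂, * = beyond 3σ̂; sign = side of CL): 1:+C, 2:+B, 3:+C, 4:+C, 5:-C, 6:-C, 7:-C, 8:-*, 9:+B, 10:+C, 11:-B, 12:-C, 13:+B, 14:+C
Rule 1 (one point beyond the 3σ limits) is satisfied at point 8.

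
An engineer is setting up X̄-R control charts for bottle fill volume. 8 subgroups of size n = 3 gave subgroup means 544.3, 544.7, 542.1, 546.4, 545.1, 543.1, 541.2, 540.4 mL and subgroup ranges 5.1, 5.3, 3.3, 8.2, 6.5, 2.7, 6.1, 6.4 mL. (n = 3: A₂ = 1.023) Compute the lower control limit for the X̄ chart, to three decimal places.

X̄̄ = (544.3 + 544.7 + 542.1 + 546.4 + 545.1 + 543.1 + 541.2 + 540.4) / 8 = 4347.3000 / 8 = 543.4125
R̄ = (5.1 + 5.3 + 3.3 + 8.2 + 6.5 + 2.7 + 6.1 + 6.4) / 8 = 43.6000 / 8 = 5.4500
LCL = X̄̄ − A₂·R̄ = 543.4125 − 1.023 × 5.4500 = 537.8372

537.837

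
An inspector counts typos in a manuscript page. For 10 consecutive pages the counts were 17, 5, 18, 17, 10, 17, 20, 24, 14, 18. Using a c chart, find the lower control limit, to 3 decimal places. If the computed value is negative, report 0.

4.000

c̄ = (17 + 5 + 18 + 17 + 10 + 17 + 20 + 24 + 14 + 18) / 10 = 160 / 10 = 16.0000
LCL = c̄ − 3√c̄ = 16.0000 − 3 × 4.0000 = 4.0000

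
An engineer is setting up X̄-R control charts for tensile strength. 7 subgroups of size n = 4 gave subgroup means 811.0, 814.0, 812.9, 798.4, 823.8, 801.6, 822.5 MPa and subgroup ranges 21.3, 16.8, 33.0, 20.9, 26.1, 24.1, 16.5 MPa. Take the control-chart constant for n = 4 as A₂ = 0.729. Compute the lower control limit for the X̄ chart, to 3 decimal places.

X̄̄ = (811.0 + 814.0 + 812.9 + 798.4 + 823.8 + 801.6 + 822.5) / 7 = 5684.2000 / 7 = 812.0286
R̄ = (21.3 + 16.8 + 33.0 + 20.9 + 26.1 + 24.1 + 16.5) / 7 = 158.7000 / 7 = 22.6714
LCL = X̄̄ − A₂·R̄ = 812.0286 − 0.729 × 22.6714 = 795.5011

795.501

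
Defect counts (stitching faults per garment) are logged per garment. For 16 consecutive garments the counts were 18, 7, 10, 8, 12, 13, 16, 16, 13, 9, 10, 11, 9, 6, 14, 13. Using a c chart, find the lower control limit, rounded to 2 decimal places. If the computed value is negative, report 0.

c̄ = (18 + 7 + 10 + 8 + 12 + 13 + 16 + 16 + 13 + 9 + 10 + 11 + 9 + 6 + 14 + 13) / 16 = 185 / 16 = 11.5625
LCL = c̄ − 3√c̄ = 11.5625 − 3 × 3.4004 = 1.3614

1.36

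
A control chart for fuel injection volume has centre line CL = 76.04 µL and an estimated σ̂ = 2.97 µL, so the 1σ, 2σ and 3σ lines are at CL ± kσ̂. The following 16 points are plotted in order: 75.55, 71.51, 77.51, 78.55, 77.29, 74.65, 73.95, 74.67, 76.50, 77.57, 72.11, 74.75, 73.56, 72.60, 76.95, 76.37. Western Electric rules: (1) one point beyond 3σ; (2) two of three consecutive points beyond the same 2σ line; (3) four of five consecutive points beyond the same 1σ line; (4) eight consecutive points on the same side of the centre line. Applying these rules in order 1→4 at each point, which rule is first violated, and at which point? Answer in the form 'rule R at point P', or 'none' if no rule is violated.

none

Zone of each point (C = within 1σ̂, B = 1σ̂–2σ̂, A = 2σ̂–3σ̂, * = beyond 3σ̂; sign = side of CL): 1:-C, 2:-B, 3:+C, 4:+C, 5:+C, 6:-C, 7:-C, 8:-C, 9:+C, 10:+C, 11:-B, 12:-C, 13:-C, 14:-B, 15:+C, 16:+C
No rule fires across all 16 points.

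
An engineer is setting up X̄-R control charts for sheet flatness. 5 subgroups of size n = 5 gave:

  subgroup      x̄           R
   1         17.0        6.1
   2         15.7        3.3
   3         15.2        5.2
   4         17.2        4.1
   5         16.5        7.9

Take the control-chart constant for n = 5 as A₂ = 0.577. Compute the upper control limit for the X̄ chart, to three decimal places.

X̄̄ = (17.0 + 15.7 + 15.2 + 17.2 + 16.5) / 5 = 81.6000 / 5 = 16.3200
R̄ = (6.1 + 3.3 + 5.2 + 4.1 + 7.9) / 5 = 26.6000 / 5 = 5.3200
UCL = X̄̄ + A₂·R̄ = 16.3200 + 0.577 × 5.3200 = 19.3896

19.390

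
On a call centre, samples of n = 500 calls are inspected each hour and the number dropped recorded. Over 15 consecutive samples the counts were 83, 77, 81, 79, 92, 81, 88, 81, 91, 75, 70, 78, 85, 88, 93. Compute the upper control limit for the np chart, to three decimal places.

107.736

p̄ = Σdᵢ / (k·n) = 1242 / (15 × 500) = 0.16560
UCL = np̄ + 3·√(np̄(1−p̄)) = 82.8000 + 3 × √(82.8000×0.83440) = 82.8000 + 3 × 8.3119 = 107.7358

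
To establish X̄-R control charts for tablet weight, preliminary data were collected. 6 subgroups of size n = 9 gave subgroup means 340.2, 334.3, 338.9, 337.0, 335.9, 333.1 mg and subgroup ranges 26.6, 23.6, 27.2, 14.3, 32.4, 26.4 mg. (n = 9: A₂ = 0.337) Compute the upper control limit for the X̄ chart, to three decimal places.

X̄̄ = (340.2 + 334.3 + 338.9 + 337.0 + 335.9 + 333.1) / 6 = 2019.4000 / 6 = 336.5667
R̄ = (26.6 + 23.6 + 27.2 + 14.3 + 32.4 + 26.4) / 6 = 150.5000 / 6 = 25.0833
UCL = X̄̄ + A₂·R̄ = 336.5667 + 0.337 × 25.0833 = 345.0197

345.020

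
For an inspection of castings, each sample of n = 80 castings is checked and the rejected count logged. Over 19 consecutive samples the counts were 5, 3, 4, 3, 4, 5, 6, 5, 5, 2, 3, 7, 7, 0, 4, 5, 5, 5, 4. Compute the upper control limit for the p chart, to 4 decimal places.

p̄ = Σdᵢ / (k·n) = 82 / (19 × 80) = 0.05395
UCL = p̄ + 3·√(p̄(1−p̄)/n) = 0.05395 + 3 × √(0.05395×0.94605/80) = 0.05395 + 3 × 0.02526 = 0.12972

0.1297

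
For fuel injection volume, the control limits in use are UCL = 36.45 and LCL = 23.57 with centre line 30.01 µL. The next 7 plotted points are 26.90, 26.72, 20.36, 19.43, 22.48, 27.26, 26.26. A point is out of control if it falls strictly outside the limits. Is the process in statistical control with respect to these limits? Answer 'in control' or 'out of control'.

Compare each point to [23.57, 36.45]: sample 3 = 20.36 < LCL; sample 4 = 19.43 < LCL; sample 5 = 22.48 < LCL.

out of control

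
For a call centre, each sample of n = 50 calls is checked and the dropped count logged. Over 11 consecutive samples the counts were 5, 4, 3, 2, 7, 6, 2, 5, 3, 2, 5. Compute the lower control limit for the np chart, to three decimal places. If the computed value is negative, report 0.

p̄ = Σdᵢ / (k·n) = 44 / (11 × 50) = 0.08000
LCL = np̄ − 3·√(np̄(1−p̄)) = 4.0000 − 3 × 1.9183 = -1.7550 → 0 (negative, so LCL = 0)

0.000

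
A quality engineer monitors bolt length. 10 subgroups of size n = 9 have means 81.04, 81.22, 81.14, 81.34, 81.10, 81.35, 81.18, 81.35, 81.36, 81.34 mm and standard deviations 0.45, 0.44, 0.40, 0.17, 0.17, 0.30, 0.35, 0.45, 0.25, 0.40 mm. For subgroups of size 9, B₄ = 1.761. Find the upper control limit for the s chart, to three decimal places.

s̄ = (0.45 + 0.44 + 0.40 + 0.17 + 0.17 + 0.30 + 0.35 + 0.45 + 0.25 + 0.40) / 10 = 0.3380
UCL_s = B₄·s̄ = 1.761 × 0.3380 = 0.5952

0.595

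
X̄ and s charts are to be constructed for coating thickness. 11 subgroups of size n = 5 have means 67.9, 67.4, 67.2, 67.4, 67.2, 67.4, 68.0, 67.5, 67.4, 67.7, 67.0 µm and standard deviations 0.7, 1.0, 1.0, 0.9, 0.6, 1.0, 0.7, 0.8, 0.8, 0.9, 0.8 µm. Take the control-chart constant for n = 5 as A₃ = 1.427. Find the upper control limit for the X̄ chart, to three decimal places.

68.657

X̄̄ = (67.9 + 67.4 + 67.2 + 67.4 + 67.2 + 67.4 + 68.0 + 67.5 + 67.4 + 67.7 + 67.0) / 11 = 67.4636
s̄ = (0.7 + 1.0 + 1.0 + 0.9 + 0.6 + 1.0 + 0.7 + 0.8 + 0.8 + 0.9 + 0.8) / 11 = 0.8364
UCL = X̄̄ + A₃·s̄ = 67.4636 + 1.427 × 0.8364 = 68.6571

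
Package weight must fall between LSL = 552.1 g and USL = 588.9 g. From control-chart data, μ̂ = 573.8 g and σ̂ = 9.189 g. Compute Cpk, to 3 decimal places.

Cpu = (USL − μ̂) / (3σ̂) = (588.9 − 573.8) / (3 × 9.189) = 0.5478; Cpl = (μ̂ − LSL) / (3σ̂) = (573.8 − 552.1) / (3 × 9.189) = 0.7872; Cpk = min(Cpu, Cpl) = 0.5478

0.548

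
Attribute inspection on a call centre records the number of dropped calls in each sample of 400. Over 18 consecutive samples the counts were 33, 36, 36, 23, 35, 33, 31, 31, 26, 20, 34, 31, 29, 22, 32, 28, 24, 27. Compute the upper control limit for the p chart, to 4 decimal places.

p̄ = Σdᵢ / (k·n) = 531 / (18 × 400) = 0.07375
UCL = p̄ + 3·√(p̄(1−p̄)/n) = 0.07375 + 3 × √(0.07375×0.92625/400) = 0.07375 + 3 × 0.01307 = 0.11295

0.1130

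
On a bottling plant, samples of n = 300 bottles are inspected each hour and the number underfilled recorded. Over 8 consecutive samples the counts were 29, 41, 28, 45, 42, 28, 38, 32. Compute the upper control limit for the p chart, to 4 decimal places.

p̄ = Σdᵢ / (k·n) = 283 / (8 × 300) = 0.11792
UCL = p̄ + 3·√(p̄(1−p̄)/n) = 0.11792 + 3 × √(0.11792×0.88208/300) = 0.11792 + 3 × 0.01862 = 0.17378

0.1738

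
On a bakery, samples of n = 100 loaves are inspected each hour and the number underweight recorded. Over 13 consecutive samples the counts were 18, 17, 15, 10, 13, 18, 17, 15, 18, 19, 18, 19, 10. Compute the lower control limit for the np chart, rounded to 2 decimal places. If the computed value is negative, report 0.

p̄ = Σdᵢ / (k·n) = 207 / (13 × 100) = 0.15923
LCL = np̄ − 3·√(np̄(1−p̄)) = 15.9231 − 3 × 3.6589 = 4.9463

4.95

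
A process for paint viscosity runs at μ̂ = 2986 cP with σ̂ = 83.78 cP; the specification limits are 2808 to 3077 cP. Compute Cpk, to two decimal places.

Cpu = (USL − μ̂) / (3σ̂) = (3077 − 2986) / (3 × 83.78) = 0.3621; Cpl = (μ̂ − LSL) / (3σ̂) = (2986 − 2808) / (3 × 83.78) = 0.7082; Cpk = min(Cpu, Cpl) = 0.3621

0.36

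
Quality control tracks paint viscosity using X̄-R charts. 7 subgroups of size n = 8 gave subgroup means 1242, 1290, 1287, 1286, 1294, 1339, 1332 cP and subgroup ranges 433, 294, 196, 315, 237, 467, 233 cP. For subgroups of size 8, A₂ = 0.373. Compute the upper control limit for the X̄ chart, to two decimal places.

X̄̄ = (1242 + 1290 + 1287 + 1286 + 1294 + 1339 + 1332) / 7 = 9070.0000 / 7 = 1295.7143
R̄ = (433 + 294 + 196 + 315 + 237 + 467 + 233) / 7 = 2175.0000 / 7 = 310.7143
UCL = X̄̄ + A₂·R̄ = 1295.7143 + 0.373 × 310.7143 = 1411.6107

1411.61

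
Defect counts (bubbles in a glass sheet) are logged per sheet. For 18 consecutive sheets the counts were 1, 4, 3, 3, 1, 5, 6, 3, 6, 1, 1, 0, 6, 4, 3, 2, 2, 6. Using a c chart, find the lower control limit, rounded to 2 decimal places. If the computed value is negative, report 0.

c̄ = (1 + 4 + 3 + 3 + 1 + 5 + 6 + 3 + 6 + 1 + 1 + 0 + 6 + 4 + 3 + 2 + 2 + 6) / 18 = 57 / 18 = 3.1667
LCL = c̄ − 3√c̄ = 3.1667 − 3 × 1.7795 = -2.1719 → 0 (cannot be negative)

0.00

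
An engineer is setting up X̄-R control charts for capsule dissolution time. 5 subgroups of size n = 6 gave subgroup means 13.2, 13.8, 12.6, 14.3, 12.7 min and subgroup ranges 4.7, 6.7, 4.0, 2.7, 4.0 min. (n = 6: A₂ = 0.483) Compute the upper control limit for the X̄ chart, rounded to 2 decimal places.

X̄̄ = (13.2 + 13.8 + 12.6 + 14.3 + 12.7) / 5 = 66.6000 / 5 = 13.3200
R̄ = (4.7 + 6.7 + 4.0 + 2.7 + 4.0) / 5 = 22.1000 / 5 = 4.4200
UCL = X̄̄ + A₂·R̄ = 13.3200 + 0.483 × 4.4200 = 15.4549

15.45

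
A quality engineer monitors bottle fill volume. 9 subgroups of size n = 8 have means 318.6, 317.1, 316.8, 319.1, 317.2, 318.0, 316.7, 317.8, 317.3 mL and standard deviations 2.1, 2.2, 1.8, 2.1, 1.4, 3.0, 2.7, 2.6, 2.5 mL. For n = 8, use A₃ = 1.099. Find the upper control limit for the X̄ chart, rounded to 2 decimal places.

X̄̄ = (318.6 + 317.1 + 316.8 + 319.1 + 317.2 + 318.0 + 316.7 + 317.8 + 317.3) / 9 = 317.6222
s̄ = (2.1 + 2.2 + 1.8 + 2.1 + 1.4 + 3.0 + 2.7 + 2.6 + 2.5) / 9 = 2.2667
UCL = X̄̄ + A₃·s̄ = 317.6222 + 1.099 × 2.2667 = 320.1133

320.11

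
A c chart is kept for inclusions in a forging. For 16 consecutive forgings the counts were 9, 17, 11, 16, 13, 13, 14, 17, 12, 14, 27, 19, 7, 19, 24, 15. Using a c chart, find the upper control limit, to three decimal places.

27.225

c̄ = (9 + 17 + 11 + 16 + 13 + 13 + 14 + 17 + 12 + 14 + 27 + 19 + 7 + 19 + 24 + 15) / 16 = 247 / 16 = 15.4375
UCL = c̄ + 3√c̄ = 15.4375 + 3 × √15.4375 = 15.4375 + 3 × 3.9291 = 27.2247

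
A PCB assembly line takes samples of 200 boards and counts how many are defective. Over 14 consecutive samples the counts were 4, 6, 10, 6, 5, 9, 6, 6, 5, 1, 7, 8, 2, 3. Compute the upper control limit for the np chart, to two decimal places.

p̄ = Σdᵢ / (k·n) = 78 / (14 × 200) = 0.02786
UCL = np̄ + 3·√(np̄(1−p̄)) = 5.5714 + 3 × √(5.5714×0.97214) = 5.5714 + 3 × 2.3273 = 12.5533

12.55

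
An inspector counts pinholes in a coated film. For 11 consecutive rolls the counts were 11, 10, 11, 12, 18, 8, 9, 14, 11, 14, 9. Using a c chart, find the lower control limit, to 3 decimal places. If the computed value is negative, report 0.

1.352

c̄ = (11 + 10 + 11 + 12 + 18 + 8 + 9 + 14 + 11 + 14 + 9) / 11 = 127 / 11 = 11.5455
LCL = c̄ − 3√c̄ = 11.5455 − 3 × 3.3979 = 1.3519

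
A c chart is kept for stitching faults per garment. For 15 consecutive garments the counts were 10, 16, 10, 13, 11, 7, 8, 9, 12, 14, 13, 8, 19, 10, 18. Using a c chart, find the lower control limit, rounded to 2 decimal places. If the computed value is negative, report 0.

c̄ = (10 + 16 + 10 + 13 + 11 + 7 + 8 + 9 + 12 + 14 + 13 + 8 + 19 + 10 + 18) / 15 = 178 / 15 = 11.8667
LCL = c̄ − 3√c̄ = 11.8667 − 3 × 3.4448 = 1.5323

1.53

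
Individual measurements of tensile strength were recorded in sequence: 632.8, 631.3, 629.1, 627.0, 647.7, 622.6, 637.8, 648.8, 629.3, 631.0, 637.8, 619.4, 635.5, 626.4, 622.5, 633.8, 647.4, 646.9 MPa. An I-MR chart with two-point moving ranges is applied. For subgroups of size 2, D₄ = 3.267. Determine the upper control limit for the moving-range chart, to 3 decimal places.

34.342

Moving ranges: 1.5, 2.2, 2.1, 20.7, 25.1, 15.2, 11.0, 19.5, 1.7, 6.8, 18.4, 16.1, 9.1, 3.9, 11.3, 13.6, 0.5; M̄R̄ = 178.7000 / 17 = 10.5118
UCL_MR = D₄·M̄R̄ = 3.267 × 10.5118 = 34.3419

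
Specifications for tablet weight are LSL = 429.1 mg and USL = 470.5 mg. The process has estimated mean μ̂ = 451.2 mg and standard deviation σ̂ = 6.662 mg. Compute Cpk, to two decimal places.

0.97

Cpu = (USL − μ̂) / (3σ̂) = (470.5 − 451.2) / (3 × 6.662) = 0.9657; Cpl = (μ̂ − LSL) / (3σ̂) = (451.2 − 429.1) / (3 × 6.662) = 1.1058; Cpk = min(Cpu, Cpl) = 0.9657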